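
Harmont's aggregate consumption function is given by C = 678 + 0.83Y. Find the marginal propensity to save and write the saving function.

MPS = 1 − MPC = 1 − 0.83 = 0.17
S = Y − C = -678 + 0.17Y

MPS = 0.17; S = -678 + 0.17Y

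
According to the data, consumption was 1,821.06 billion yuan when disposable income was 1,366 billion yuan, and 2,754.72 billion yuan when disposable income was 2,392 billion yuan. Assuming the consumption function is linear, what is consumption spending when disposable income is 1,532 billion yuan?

MPC = (2754.72 − 1821.06)/(2392 − 1366) = 933.66/1026 = 0.91
a = 1821.06 − 0.91(1366) = 1821.06 − 1243.06 = 578
C = 578 + 0.91(1532) = 578 + 1394.12 = 1972.12

C = 1972.12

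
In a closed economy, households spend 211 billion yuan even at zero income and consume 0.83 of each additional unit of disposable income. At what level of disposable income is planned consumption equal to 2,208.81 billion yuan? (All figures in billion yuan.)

Y = 2407

211 + 0.83Y = 2208.81
0.83Y = 1997.81, so Y = 1997.81/0.83 = 2407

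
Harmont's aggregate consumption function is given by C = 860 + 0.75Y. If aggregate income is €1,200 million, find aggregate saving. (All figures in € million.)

S = -560

C = 860 + 0.75(1200) = 860 + 900 = 1760
S = Y − C = 1200 − 1760 = -560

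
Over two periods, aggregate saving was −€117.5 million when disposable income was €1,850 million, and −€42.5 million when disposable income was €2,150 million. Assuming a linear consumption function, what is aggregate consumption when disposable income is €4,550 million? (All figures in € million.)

MPS = ΔS/ΔY = (-42.5 − (-117.5))/(2150 − 1850) = 75/300 = 0.25
MPC = 1 − MPS = 0.75
Autonomous saving = -117.5 − 0.25(1850) = -580, so a = 580
C = 580 + 0.75(4550) = 580 + 3412.5 = 3992.5

C = 3992.5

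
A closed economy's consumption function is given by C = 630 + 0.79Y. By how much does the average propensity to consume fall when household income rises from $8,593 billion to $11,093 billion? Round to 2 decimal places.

At Y = 8593: C = 630 + 0.79(8593) = 7418.47, APC = 7418.47/8593 = 0.863
At Y = 11093: C = 9393.47, APC = 9393.47/11093 = 0.847
Fall in APC = 0.863 − 0.847 = 0.016 ≈ 0.02

ΔAPC = 0.02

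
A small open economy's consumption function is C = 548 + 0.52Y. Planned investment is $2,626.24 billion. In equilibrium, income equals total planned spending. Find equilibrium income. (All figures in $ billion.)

Y = 6613

Y = C + I = 548 + 0.52Y + 2626.24
Y − 0.52Y = 3174.24
0.48Y = 3174.24, so Y = 3174.24/0.48 = 6613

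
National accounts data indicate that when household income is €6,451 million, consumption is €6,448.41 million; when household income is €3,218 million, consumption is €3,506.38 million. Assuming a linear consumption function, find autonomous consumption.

a = 578

MPC = ΔC/ΔY = (6448.41 − 3506.38)/(6451 − 3218) = 2942.03/3233 = 0.91
a = C − MPC·Y = 3506.38 − 0.91(3218) = 3506.38 − 2928.38 = 578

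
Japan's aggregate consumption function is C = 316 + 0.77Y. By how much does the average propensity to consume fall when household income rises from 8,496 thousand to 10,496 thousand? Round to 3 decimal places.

At Y = 8496: C = 316 + 0.77(8496) = 6857.92, APC = 6857.92/8496 = 0.8072
At Y = 10496: C = 8397.92, APC = 8397.92/10496 = 0.8001
Fall in APC = 0.8072 − 0.8001 = 0.0071 ≈ 0.007

ΔAPC = 0.007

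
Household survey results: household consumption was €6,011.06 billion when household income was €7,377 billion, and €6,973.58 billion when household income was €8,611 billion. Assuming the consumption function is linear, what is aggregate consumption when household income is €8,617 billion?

C = 6978.26

MPC = (6973.58 − 6011.06)/(8611 − 7377) = 962.52/1234 = 0.78
a = 6011.06 − 0.78(7377) = 6011.06 − 5754.06 = 257
C = 257 + 0.78(8617) = 257 + 6721.26 = 6978.26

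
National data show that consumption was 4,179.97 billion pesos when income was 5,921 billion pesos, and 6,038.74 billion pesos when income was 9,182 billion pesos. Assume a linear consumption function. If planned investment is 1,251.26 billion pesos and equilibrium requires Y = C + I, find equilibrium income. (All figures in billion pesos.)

MPC = (6038.74 − 4179.97)/(9182 − 5921) = 1858.77/3261 = 0.57
a = 4179.97 − 0.57(5921) = 805
Equilibrium: Y = 805 + 0.57Y + 1251.26
0.43Y = 2056.26, so Y = 2056.26/0.43 = 4782

Y = 4782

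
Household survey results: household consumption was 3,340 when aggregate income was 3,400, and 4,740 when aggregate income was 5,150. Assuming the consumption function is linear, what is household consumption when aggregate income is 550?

MPC = (4740 − 3340)/(5150 − 3400) = 1400/1750 = 0.8
a = 3340 − 0.8(3400) = 3340 − 2720 = 620
C = 620 + 0.8(550) = 620 + 440 = 1060

C = 1060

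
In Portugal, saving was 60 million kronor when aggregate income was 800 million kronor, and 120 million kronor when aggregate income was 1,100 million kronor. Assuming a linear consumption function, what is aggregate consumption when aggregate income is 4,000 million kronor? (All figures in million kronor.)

MPS = ΔS/ΔY = (120 − 60)/(1100 − 800) = 60/300 = 0.2
MPC = 1 − MPS = 0.8
Autonomous saving = 60 − 0.2(800) = -100, so a = 100
C = 100 + 0.8(4000) = 100 + 3200 = 3300

C = 3300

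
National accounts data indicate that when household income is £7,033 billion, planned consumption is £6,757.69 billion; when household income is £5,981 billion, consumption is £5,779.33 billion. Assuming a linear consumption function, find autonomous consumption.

MPC = ΔC/ΔY = (6757.69 − 5779.33)/(7033 − 5981) = 978.36/1052 = 0.93
a = C − MPC·Y = 5779.33 − 0.93(5981) = 5779.33 − 5562.33 = 217

a = 217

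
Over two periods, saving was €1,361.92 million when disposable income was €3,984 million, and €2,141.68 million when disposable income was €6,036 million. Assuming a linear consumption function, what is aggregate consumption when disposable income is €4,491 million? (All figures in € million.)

C = 2936.42

MPS = ΔS/ΔY = (2141.68 − 1361.92)/(6036 − 3984) = 779.76/2052 = 0.38
MPC = 1 − MPS = 0.62
Autonomous saving = 1361.92 − 0.38(3984) = -152, so a = 152
C = 152 + 0.62(4491) = 152 + 2784.42 = 2936.42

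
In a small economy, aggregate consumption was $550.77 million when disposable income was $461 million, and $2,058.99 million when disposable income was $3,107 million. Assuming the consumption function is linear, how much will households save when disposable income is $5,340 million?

MPC = (2058.99 − 550.77)/(3107 − 461) = 1508.22/2646 = 0.57
a = 550.77 − 0.57(461) = 550.77 − 262.77 = 288
C = 288 + 0.57(5340) = 3331.8
S = 5340 − 3331.8 = 2008.2

S = 2008.2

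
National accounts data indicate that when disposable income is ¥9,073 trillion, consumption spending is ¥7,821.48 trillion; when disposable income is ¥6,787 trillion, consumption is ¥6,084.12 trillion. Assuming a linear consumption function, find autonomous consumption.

MPC = ΔC/ΔY = (7821.48 − 6084.12)/(9073 − 6787) = 1737.36/2286 = 0.76
a = C − MPC·Y = 6084.12 − 0.76(6787) = 6084.12 − 5158.12 = 926

a = 926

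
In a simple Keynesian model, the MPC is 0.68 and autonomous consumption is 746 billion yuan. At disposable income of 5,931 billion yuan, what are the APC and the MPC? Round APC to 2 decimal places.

APC = 0.81; MPC = 0.68

MPC = 0.68 (the slope of the consumption function)
C = 746 + 0.68(5931) = 4779.08, so APC = 4779.08/5931 = 0.81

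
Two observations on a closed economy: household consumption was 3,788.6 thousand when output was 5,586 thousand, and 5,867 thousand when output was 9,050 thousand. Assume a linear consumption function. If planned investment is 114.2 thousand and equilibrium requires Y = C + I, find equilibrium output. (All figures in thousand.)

Y = 1378

MPC = (5867 − 3788.6)/(9050 − 5586) = 2078.4/3464 = 0.6
a = 3788.6 − 0.6(5586) = 437
Equilibrium: Y = 437 + 0.6Y + 114.2
0.4Y = 551.2, so Y = 551.2/0.4 = 1378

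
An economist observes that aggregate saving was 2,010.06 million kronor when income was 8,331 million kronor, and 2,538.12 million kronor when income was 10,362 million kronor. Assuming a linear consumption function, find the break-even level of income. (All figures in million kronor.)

Y = 600

MPS = ΔS/ΔY = (2538.12 − 2010.06)/(10362 − 8331) = 528.06/2031 = 0.26
MPC = 1 − MPS = 0.74
From S(8331) = 2010.06: −a + 0.26(8331) = 2010.06, so a = 2166.06 − 2010.06 = 156
Break-even (S = 0): Y = a/MPS = 156/0.26 = 600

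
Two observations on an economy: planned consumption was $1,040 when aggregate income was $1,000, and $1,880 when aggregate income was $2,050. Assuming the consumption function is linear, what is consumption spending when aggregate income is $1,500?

C = 1440

MPC = (1880 − 1040)/(2050 − 1000) = 840/1050 = 0.8
a = 1040 − 0.8(1000) = 1040 − 800 = 240
C = 240 + 0.8(1500) = 240 + 1200 = 1440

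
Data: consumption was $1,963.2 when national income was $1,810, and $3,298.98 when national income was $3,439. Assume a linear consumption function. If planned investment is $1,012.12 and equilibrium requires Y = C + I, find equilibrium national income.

MPC = (3298.98 − 1963.2)/(3439 − 1810) = 1335.78/1629 = 0.82
a = 1963.2 − 0.82(1810) = 479
Equilibrium: Y = 479 + 0.82Y + 1012.12
0.18Y = 1491.12, so Y = 1491.12/0.18 = 8284

Y = 8284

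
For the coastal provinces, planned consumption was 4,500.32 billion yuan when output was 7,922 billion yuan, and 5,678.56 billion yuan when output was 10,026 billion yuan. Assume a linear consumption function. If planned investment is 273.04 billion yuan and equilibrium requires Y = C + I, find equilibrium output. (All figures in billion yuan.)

Y = 766

MPC = (5678.56 − 4500.32)/(10026 − 7922) = 1178.24/2104 = 0.56
a = 4500.32 − 0.56(7922) = 64
Equilibrium: Y = 64 + 0.56Y + 273.04
0.44Y = 337.04, so Y = 337.04/0.44 = 766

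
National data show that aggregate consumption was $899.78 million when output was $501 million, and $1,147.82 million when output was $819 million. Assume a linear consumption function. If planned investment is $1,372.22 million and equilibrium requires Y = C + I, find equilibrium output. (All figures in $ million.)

MPC = (1147.82 − 899.78)/(819 − 501) = 248.04/318 = 0.78
a = 899.78 − 0.78(501) = 509
Equilibrium: Y = 509 + 0.78Y + 1372.22
0.22Y = 1881.22, so Y = 1881.22/0.22 = 8551

Y = 8551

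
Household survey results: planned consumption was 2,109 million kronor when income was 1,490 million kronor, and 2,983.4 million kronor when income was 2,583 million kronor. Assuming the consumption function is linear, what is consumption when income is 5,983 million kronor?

MPC = (2983.4 − 2109)/(2583 − 1490) = 874.4/1093 = 0.8
a = 2109 − 0.8(1490) = 2109 − 1192 = 917
C = 917 + 0.8(5983) = 917 + 4786.4 = 5703.4

C = 5703.4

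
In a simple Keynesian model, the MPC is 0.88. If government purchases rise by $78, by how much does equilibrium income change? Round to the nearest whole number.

The multiplier is 1/(1 − MPC) = 1/0.12.
ΔY = 78/0.12 = 650.00 ≈ 650

ΔY ≈ 650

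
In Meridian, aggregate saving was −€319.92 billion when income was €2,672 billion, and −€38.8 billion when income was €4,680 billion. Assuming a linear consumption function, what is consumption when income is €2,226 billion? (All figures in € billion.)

C = 2608.36

MPS = ΔS/ΔY = (-38.8 − (-319.92))/(4680 − 2672) = 281.12/2008 = 0.14
MPC = 1 − MPS = 0.86
Autonomous saving = -319.92 − 0.14(2672) = -694, so a = 694
C = 694 + 0.86(2226) = 694 + 1914.36 = 2608.36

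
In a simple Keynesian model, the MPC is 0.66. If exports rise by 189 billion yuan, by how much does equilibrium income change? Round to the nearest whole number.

ΔY ≈ 556

The multiplier is 1/(1 − MPC) = 1/0.34.
ΔY = 189/0.34 = 555.88 ≈ 556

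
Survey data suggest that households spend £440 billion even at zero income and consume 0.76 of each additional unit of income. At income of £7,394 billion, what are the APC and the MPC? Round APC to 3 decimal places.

MPC = 0.76 (the slope of the consumption function)
C = 440 + 0.76(7394) = 6059.44, so APC = 6059.44/7394 = 0.820

APC = 0.820; MPC = 0.76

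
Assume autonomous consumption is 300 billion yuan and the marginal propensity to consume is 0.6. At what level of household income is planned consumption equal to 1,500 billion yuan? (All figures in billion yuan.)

300 + 0.6Y = 1500
0.6Y = 1200, so Y = 1200/0.6 = 2000

Y = 2000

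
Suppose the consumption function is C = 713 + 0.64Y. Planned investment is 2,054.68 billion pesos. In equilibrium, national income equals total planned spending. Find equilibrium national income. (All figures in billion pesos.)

Y = 7688

Y = C + I = 713 + 0.64Y + 2054.68
Y − 0.64Y = 2767.68
0.36Y = 2767.68, so Y = 2767.68/0.36 = 7688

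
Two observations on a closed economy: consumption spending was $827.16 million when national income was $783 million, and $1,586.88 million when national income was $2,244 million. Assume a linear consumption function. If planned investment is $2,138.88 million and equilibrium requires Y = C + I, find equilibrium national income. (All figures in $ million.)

MPC = (1586.88 − 827.16)/(2244 − 783) = 759.72/1461 = 0.52
a = 827.16 − 0.52(783) = 420
Equilibrium: Y = 420 + 0.52Y + 2138.88
0.48Y = 2558.88, so Y = 2558.88/0.48 = 5331

Y = 5331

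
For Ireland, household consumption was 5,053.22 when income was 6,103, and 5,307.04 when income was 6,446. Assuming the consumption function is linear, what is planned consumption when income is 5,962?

MPC = (5307.04 − 5053.22)/(6446 − 6103) = 253.82/343 = 0.74
a = 5053.22 − 0.74(6103) = 5053.22 − 4516.22 = 537
C = 537 + 0.74(5962) = 537 + 4411.88 = 4948.88

C = 4948.88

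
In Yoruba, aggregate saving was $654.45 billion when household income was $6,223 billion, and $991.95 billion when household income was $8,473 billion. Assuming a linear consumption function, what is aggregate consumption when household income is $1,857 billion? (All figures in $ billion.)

MPS = ΔS/ΔY = (991.95 − 654.45)/(8473 − 6223) = 337.5/2250 = 0.15
MPC = 1 − MPS = 0.85
Autonomous saving = 654.45 − 0.15(6223) = -279, so a = 279
C = 279 + 0.85(1857) = 279 + 1578.45 = 1857.45

C = 1857.45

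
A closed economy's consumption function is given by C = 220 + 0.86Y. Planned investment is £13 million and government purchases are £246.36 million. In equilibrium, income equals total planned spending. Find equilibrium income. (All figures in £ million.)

Y = C + I + G = 220 + 0.86Y + 13 + 246.36
Y − 0.86Y = 479.36
0.14Y = 479.36, so Y = 479.36/0.14 = 3424

Y = 3424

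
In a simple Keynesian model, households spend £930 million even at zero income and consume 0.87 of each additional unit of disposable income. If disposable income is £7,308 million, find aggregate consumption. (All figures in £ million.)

C = 930 + 0.87(7308) = 930 + 6357.96 = 7287.96

C = 7287.96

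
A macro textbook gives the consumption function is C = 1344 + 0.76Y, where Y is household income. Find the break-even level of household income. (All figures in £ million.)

Y = 5600

At break-even, C = Y: 1344 + 0.76Y = Y
0.24Y = 1344, so Y = 1344/0.24 = 5600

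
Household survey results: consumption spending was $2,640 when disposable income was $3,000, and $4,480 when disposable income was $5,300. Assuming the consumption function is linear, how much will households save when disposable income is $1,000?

S = -40

MPC = (4480 − 2640)/(5300 − 3000) = 1840/2300 = 0.8
a = 2640 − 0.8(3000) = 2640 − 2400 = 240
C = 240 + 0.8(1000) = 1040
S = 1000 − 1040 = -40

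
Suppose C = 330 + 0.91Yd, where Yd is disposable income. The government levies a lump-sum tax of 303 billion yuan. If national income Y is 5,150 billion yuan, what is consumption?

C = 4740.77

Yd = Y − T = 5150 − 303 = 4847
C = 330 + 0.91(4847) = 330 + 4410.77 = 4740.77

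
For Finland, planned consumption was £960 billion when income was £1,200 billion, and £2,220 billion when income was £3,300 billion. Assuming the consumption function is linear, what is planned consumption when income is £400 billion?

C = 480

MPC = (2220 − 960)/(3300 − 1200) = 1260/2100 = 0.6
a = 960 − 0.6(1200) = 960 − 720 = 240
C = 240 + 0.6(400) = 240 + 240 = 480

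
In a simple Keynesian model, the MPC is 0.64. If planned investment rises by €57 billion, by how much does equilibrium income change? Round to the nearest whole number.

ΔY ≈ 158

The multiplier is 1/(1 − MPC) = 1/0.36.
ΔY = 57/0.36 = 158.33 ≈ 158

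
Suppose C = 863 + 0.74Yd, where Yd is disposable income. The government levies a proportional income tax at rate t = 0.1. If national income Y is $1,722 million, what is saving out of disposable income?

Yd = (1 − 0.1)(1722) = 0.9(1722) = 1549.8
C = 863 + 0.74(1549.8) = 863 + 1146.852 = 2009.852
S = Yd − C = 1549.8 − 2009.852 = -460.052

S = -460.052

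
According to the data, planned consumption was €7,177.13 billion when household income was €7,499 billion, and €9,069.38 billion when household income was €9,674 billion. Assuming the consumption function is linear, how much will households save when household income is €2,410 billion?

S = -339.7

MPC = (9069.38 − 7177.13)/(9674 − 7499) = 1892.25/2175 = 0.87
a = 7177.13 − 0.87(7499) = 7177.13 − 6524.13 = 653
C = 653 + 0.87(2410) = 2749.7
S = 2410 − 2749.7 = -339.7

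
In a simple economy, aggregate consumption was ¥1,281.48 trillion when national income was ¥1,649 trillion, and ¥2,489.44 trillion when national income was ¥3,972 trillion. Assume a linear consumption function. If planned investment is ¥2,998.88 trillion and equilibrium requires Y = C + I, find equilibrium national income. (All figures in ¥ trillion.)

Y = 7131

MPC = (2489.44 − 1281.48)/(3972 − 1649) = 1207.96/2323 = 0.52
a = 1281.48 − 0.52(1649) = 424
Equilibrium: Y = 424 + 0.52Y + 2998.88
0.48Y = 3422.88, so Y = 3422.88/0.48 = 7131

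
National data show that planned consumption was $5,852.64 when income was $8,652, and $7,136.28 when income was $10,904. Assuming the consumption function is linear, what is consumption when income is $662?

MPC = (7136.28 − 5852.64)/(10904 − 8652) = 1283.64/2252 = 0.57
a = 5852.64 − 0.57(8652) = 5852.64 − 4931.64 = 921
C = 921 + 0.57(662) = 921 + 377.34 = 1298.34

C = 1298.34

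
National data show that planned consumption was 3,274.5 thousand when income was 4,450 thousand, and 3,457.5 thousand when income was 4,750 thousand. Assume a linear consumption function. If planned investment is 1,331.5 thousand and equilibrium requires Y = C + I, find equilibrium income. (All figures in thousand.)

Y = 4850

MPC = (3457.5 − 3274.5)/(4750 − 4450) = 183/300 = 0.61
a = 3274.5 − 0.61(4450) = 560
Equilibrium: Y = 560 + 0.61Y + 1331.5
0.39Y = 1891.5, so Y = 1891.5/0.39 = 4850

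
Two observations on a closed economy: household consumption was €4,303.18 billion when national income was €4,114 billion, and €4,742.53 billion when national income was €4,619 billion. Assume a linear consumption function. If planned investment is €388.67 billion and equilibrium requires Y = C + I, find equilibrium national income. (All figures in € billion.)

MPC = (4742.53 − 4303.18)/(4619 − 4114) = 439.35/505 = 0.87
a = 4303.18 − 0.87(4114) = 724
Equilibrium: Y = 724 + 0.87Y + 388.67
0.13Y = 1112.67, so Y = 1112.67/0.13 = 8559

Y = 8559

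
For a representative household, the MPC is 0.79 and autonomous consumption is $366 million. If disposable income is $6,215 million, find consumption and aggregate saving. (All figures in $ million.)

C = 366 + 0.79(6215) = 366 + 4909.85 = 5275.85
S = Y − C = 6215 − 5275.85 = 939.15

C = 5275.85; S = 939.15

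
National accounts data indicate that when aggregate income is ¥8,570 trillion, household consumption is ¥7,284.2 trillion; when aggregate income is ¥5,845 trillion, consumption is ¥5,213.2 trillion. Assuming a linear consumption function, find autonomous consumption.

a = 771

MPC = ΔC/ΔY = (7284.2 − 5213.2)/(8570 − 5845) = 2071/2725 = 0.76
a = C − MPC·Y = 5213.2 − 0.76(5845) = 5213.2 − 4442.2 = 771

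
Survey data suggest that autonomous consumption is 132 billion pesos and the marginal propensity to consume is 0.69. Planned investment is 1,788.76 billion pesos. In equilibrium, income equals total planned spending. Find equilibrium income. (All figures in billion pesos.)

Y = 6196

Y = C + I = 132 + 0.69Y + 1788.76
Y − 0.69Y = 1920.76
0.31Y = 1920.76, so Y = 1920.76/0.31 = 6196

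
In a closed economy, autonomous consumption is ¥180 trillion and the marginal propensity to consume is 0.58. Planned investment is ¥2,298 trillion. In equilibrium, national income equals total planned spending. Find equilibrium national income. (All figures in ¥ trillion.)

Y = 5900

Y = C + I = 180 + 0.58Y + 2298
Y − 0.58Y = 2478
0.42Y = 2478, so Y = 2478/0.42 = 5900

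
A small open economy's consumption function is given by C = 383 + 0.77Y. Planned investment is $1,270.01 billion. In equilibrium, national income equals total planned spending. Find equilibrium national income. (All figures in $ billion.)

Y = 7187

Y = C + I = 383 + 0.77Y + 1270.01
Y − 0.77Y = 1653.01
0.23Y = 1653.01, so Y = 1653.01/0.23 = 7187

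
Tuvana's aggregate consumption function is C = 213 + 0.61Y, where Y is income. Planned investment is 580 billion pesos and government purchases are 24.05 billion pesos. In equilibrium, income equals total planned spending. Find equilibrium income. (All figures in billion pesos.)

Y = C + I + G = 213 + 0.61Y + 580 + 24.05
Y − 0.61Y = 817.05
0.39Y = 817.05, so Y = 817.05/0.39 = 2095

Y = 2095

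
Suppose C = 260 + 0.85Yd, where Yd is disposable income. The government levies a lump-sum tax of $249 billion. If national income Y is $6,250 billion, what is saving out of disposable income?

S = 640.15

Yd = Y − T = 6250 − 249 = 6001
C = 260 + 0.85(6001) = 260 + 5100.85 = 5360.85
S = Yd − C = 6001 − 5360.85 = 640.15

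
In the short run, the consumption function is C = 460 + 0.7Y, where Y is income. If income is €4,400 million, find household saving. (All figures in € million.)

C = 460 + 0.7(4400) = 460 + 3080 = 3540
S = Y − C = 4400 − 3540 = 860

S = 860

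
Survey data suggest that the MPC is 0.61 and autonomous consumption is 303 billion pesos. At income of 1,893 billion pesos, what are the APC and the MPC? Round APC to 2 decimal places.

APC = 0.77; MPC = 0.61

MPC = 0.61 (the slope of the consumption function)
C = 303 + 0.61(1893) = 1457.73, so APC = 1457.73/1893 = 0.77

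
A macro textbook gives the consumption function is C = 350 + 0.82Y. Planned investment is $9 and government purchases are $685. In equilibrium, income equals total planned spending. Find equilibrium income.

Y = C + I + G = 350 + 0.82Y + 9 + 685
Y − 0.82Y = 1044
0.18Y = 1044, so Y = 1044/0.18 = 5800

Y = 5800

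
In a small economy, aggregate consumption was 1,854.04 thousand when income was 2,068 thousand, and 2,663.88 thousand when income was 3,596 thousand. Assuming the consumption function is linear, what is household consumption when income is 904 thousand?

C = 1237.12

MPC = (2663.88 − 1854.04)/(3596 − 2068) = 809.84/1528 = 0.53
a = 1854.04 − 0.53(2068) = 1854.04 − 1096.04 = 758
C = 758 + 0.53(904) = 758 + 479.12 = 1237.12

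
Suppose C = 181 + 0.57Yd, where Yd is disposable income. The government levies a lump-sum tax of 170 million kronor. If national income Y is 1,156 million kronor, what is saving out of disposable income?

Yd = Y − T = 1156 − 170 = 986
C = 181 + 0.57(986) = 181 + 562.02 = 743.02
S = Yd − C = 986 − 743.02 = 242.98

S = 242.98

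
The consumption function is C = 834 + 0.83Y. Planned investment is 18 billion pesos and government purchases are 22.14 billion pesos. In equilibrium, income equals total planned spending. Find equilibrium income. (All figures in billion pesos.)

Y = C + I + G = 834 + 0.83Y + 18 + 22.14
Y − 0.83Y = 874.14
0.17Y = 874.14, so Y = 874.14/0.17 = 5142

Y = 5142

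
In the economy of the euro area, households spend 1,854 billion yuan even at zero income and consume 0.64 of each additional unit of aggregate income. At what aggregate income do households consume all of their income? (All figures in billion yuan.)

Y = 5150

At break-even, C = Y: 1854 + 0.64Y = Y
0.36Y = 1854, so Y = 1854/0.36 = 5150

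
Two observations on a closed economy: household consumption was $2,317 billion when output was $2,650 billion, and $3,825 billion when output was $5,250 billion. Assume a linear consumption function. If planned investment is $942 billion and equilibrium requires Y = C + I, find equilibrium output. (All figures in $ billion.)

Y = 4100

MPC = (3825 − 2317)/(5250 − 2650) = 1508/2600 = 0.58
a = 2317 − 0.58(2650) = 780
Equilibrium: Y = 780 + 0.58Y + 942
0.42Y = 1722, so Y = 1722/0.42 = 4100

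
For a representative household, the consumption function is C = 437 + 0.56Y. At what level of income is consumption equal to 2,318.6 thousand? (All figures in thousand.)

437 + 0.56Y = 2318.6
0.56Y = 1881.6, so Y = 1881.6/0.56 = 3360

Y = 3360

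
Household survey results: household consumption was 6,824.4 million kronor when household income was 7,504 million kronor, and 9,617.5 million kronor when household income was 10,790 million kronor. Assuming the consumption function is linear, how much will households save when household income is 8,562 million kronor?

MPC = (9617.5 − 6824.4)/(10790 − 7504) = 2793.1/3286 = 0.85
a = 6824.4 − 0.85(7504) = 6824.4 − 6378.4 = 446
C = 446 + 0.85(8562) = 7723.7
S = 8562 − 7723.7 = 838.3

S = 838.3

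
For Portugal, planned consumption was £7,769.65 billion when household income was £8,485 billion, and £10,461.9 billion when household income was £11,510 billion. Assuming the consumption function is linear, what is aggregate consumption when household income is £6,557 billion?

MPC = (10461.9 − 7769.65)/(11510 − 8485) = 2692.25/3025 = 0.89
a = 7769.65 − 0.89(8485) = 7769.65 − 7551.65 = 218
C = 218 + 0.89(6557) = 218 + 5835.73 = 6053.73

C = 6053.73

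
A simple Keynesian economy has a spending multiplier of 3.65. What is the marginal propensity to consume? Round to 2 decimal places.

k = 1/(1 − MPC), so 1 − MPC = 1/k = 1/3.65 = 0.2740
MPC = 1 − 0.2740 = 0.73

MPC = 0.73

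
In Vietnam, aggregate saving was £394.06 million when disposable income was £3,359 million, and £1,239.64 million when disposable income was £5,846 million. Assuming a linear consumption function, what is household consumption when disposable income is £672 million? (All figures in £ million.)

C = 1191.52

MPS = ΔS/ΔY = (1239.64 − 394.06)/(5846 − 3359) = 845.58/2487 = 0.34
MPC = 1 − MPS = 0.66
Autonomous saving = 394.06 − 0.34(3359) = -748, so a = 748
C = 748 + 0.66(672) = 748 + 443.52 = 1191.52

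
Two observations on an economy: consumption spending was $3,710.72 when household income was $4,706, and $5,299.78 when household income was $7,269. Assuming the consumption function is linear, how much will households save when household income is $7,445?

S = 2036.1

MPC = (5299.78 − 3710.72)/(7269 − 4706) = 1589.06/2563 = 0.62
a = 3710.72 − 0.62(4706) = 3710.72 − 2917.72 = 793
C = 793 + 0.62(7445) = 5408.9
S = 7445 − 5408.9 = 2036.1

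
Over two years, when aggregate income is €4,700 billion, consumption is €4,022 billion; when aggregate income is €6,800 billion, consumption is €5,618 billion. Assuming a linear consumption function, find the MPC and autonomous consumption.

MPC = 0.76; a = 450

MPC = ΔC/ΔY = (5618 − 4022)/(6800 − 4700) = 1596/2100 = 0.76
a = C − MPC·Y = 4022 − 0.76(4700) = 4022 − 3572 = 450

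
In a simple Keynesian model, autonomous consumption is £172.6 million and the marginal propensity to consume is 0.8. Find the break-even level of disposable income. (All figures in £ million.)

Y = 863

At break-even, C = Y: 172.6 + 0.8Y = Y
0.2Y = 172.6, so Y = 172.6/0.2 = 863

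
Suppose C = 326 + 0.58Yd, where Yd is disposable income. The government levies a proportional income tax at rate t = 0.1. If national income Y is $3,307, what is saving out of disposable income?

Yd = (1 − 0.1)(3307) = 0.9(3307) = 2976.3
C = 326 + 0.58(2976.3) = 326 + 1726.254 = 2052.254
S = Yd − C = 2976.3 − 2052.254 = 924.046

S = 924.046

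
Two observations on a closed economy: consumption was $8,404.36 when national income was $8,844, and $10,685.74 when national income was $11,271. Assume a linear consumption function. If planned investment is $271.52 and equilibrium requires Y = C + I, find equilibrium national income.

MPC = (10685.74 − 8404.36)/(11271 − 8844) = 2281.38/2427 = 0.94
a = 8404.36 − 0.94(8844) = 91
Equilibrium: Y = 91 + 0.94Y + 271.52
0.06Y = 362.52, so Y = 362.52/0.06 = 6042

Y = 6042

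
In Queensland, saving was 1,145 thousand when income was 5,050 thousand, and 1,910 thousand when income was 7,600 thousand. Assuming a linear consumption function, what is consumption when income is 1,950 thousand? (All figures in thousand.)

MPS = ΔS/ΔY = (1910 − 1145)/(7600 − 5050) = 765/2550 = 0.3
MPC = 1 − MPS = 0.7
Autonomous saving = 1145 − 0.3(5050) = -370, so a = 370
C = 370 + 0.7(1950) = 370 + 1365 = 1735

C = 1735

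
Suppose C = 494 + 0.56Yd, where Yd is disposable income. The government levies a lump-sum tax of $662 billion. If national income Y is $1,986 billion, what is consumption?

Yd = Y − T = 1986 − 662 = 1324
C = 494 + 0.56(1324) = 494 + 741.44 = 1235.44

C = 1235.44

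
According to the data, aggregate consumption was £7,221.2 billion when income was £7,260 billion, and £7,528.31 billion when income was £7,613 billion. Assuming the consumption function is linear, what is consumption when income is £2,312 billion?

C = 2916.44

MPC = (7528.31 − 7221.2)/(7613 − 7260) = 307.11/353 = 0.87
a = 7221.2 − 0.87(7260) = 7221.2 − 6316.2 = 905
C = 905 + 0.87(2312) = 905 + 2011.44 = 2916.44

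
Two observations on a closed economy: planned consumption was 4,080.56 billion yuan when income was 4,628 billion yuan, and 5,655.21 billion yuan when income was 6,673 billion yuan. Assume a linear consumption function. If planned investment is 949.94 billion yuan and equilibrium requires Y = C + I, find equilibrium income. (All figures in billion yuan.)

Y = 6378

MPC = (5655.21 − 4080.56)/(6673 − 4628) = 1574.65/2045 = 0.77
a = 4080.56 − 0.77(4628) = 517
Equilibrium: Y = 517 + 0.77Y + 949.94
0.23Y = 1466.94, so Y = 1466.94/0.23 = 6378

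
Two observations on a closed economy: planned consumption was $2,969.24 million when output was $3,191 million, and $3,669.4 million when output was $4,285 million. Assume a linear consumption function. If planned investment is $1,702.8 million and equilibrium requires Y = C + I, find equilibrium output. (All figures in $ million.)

Y = 7305

MPC = (3669.4 − 2969.24)/(4285 − 3191) = 700.16/1094 = 0.64
a = 2969.24 − 0.64(3191) = 927
Equilibrium: Y = 927 + 0.64Y + 1702.8
0.36Y = 2629.8, so Y = 2629.8/0.36 = 7305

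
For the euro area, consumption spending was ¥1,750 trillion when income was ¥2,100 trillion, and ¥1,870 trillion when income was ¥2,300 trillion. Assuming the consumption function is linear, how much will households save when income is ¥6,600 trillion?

S = 2150

MPC = (1870 − 1750)/(2300 − 2100) = 120/200 = 0.6
a = 1750 − 0.6(2100) = 1750 − 1260 = 490
C = 490 + 0.6(6600) = 4450
S = 6600 − 4450 = 2150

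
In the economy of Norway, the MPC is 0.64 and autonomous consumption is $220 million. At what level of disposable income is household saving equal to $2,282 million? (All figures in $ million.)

S = Y − C = -220 + 0.36Y
-220 + 0.36Y = 2282, so 0.36Y = 2502 and Y = 6950

Y = 6950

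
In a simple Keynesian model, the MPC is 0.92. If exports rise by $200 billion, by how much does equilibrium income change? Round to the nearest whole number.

ΔY ≈ 2500

The multiplier is 1/(1 − MPC) = 1/0.08.
ΔY = 200/0.08 = 2500.00 ≈ 2500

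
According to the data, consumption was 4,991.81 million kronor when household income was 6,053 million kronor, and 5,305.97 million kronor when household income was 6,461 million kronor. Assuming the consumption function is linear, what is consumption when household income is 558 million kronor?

MPC = (5305.97 − 4991.81)/(6461 − 6053) = 314.16/408 = 0.77
a = 4991.81 − 0.77(6053) = 4991.81 − 4660.81 = 331
C = 331 + 0.77(558) = 331 + 429.66 = 760.66

C = 760.66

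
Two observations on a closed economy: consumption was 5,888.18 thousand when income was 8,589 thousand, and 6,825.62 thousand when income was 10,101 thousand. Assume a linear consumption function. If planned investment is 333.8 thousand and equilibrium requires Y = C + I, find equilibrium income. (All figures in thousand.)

Y = 2360

MPC = (6825.62 − 5888.18)/(10101 − 8589) = 937.44/1512 = 0.62
a = 5888.18 − 0.62(8589) = 563
Equilibrium: Y = 563 + 0.62Y + 333.8
0.38Y = 896.8, so Y = 896.8/0.38 = 2360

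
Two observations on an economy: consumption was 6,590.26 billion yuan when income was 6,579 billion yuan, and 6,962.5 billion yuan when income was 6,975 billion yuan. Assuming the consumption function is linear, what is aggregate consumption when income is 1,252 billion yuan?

C = 1582.88

MPC = (6962.5 − 6590.26)/(6975 − 6579) = 372.24/396 = 0.94
a = 6590.26 − 0.94(6579) = 6590.26 − 6184.26 = 406
C = 406 + 0.94(1252) = 406 + 1176.88 = 1582.88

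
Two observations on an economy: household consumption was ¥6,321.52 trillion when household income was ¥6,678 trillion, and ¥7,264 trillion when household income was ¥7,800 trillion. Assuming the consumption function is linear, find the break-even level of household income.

MPC = (7264 − 6321.52)/(7800 − 6678) = 942.48/1122 = 0.84
a = 6321.52 − 0.84(6678) = 6321.52 − 5609.52 = 712
Break-even: Y = a/(1−MPC) = 712/0.16 = 4450

Y = 4450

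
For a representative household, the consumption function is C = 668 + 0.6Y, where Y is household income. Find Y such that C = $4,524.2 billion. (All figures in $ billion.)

Y = 6427

668 + 0.6Y = 4524.2
0.6Y = 3856.2, so Y = 3856.2/0.6 = 6427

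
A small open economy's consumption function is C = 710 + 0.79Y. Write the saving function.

S = -710 + 0.21Y

S = Y − C = Y − (710 + 0.79Y) = -710 + (1 − 0.79)Y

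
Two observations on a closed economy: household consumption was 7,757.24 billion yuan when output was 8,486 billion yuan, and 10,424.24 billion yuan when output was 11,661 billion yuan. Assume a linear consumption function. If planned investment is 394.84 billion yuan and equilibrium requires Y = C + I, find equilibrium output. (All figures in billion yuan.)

Y = 6399

MPC = (10424.24 − 7757.24)/(11661 − 8486) = 2667/3175 = 0.84
a = 7757.24 − 0.84(8486) = 629
Equilibrium: Y = 629 + 0.84Y + 394.84
0.16Y = 1023.84, so Y = 1023.84/0.16 = 6399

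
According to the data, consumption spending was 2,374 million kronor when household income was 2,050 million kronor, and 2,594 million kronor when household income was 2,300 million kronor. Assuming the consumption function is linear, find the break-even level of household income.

MPC = (2594 − 2374)/(2300 − 2050) = 220/250 = 0.88
a = 2374 − 0.88(2050) = 2374 − 1804 = 570
Break-even: Y = a/(1−MPC) = 570/0.12 = 4750

Y = 4750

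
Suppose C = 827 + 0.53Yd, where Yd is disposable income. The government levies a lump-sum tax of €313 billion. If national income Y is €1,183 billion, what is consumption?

C = 1288.1

Yd = Y − T = 1183 − 313 = 870
C = 827 + 0.53(870) = 827 + 461.1 = 1288.1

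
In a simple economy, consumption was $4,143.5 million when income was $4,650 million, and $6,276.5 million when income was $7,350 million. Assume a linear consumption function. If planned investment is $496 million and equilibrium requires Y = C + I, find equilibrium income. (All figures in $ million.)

MPC = (6276.5 − 4143.5)/(7350 − 4650) = 2133/2700 = 0.79
a = 4143.5 − 0.79(4650) = 470
Equilibrium: Y = 470 + 0.79Y + 496
0.21Y = 966, so Y = 966/0.21 = 4600

Y = 4600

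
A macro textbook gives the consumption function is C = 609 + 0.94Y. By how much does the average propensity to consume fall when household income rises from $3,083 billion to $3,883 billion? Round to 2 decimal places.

ΔAPC = 0.04

At Y = 3083: C = 609 + 0.94(3083) = 3507.02, APC = 3507.02/3083 = 1.138
At Y = 3883: C = 4259.02, APC = 4259.02/3883 = 1.097
Fall in APC = 1.138 − 1.097 = 0.041 ≈ 0.04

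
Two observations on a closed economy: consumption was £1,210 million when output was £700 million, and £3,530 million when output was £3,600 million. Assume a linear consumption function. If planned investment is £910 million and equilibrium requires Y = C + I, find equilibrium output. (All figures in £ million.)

MPC = (3530 − 1210)/(3600 − 700) = 2320/2900 = 0.8
a = 1210 − 0.8(700) = 650
Equilibrium: Y = 650 + 0.8Y + 910
0.2Y = 1560, so Y = 1560/0.2 = 7800

Y = 7800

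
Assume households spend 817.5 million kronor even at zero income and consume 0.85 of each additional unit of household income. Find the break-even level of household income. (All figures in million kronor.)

Y = 5450

At break-even, C = Y: 817.5 + 0.85Y = Y
0.15Y = 817.5, so Y = 817.5/0.15 = 5450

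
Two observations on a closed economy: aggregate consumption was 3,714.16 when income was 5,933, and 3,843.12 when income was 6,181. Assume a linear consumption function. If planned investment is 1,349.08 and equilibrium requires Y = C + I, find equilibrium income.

MPC = (3843.12 − 3714.16)/(6181 − 5933) = 128.96/248 = 0.52
a = 3714.16 − 0.52(5933) = 629
Equilibrium: Y = 629 + 0.52Y + 1349.08
0.48Y = 1978.08, so Y = 1978.08/0.48 = 4121

Y = 4121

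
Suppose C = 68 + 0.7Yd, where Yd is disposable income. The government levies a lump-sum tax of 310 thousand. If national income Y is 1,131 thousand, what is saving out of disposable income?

S = 178.3

Yd = Y − T = 1131 − 310 = 821
C = 68 + 0.7(821) = 68 + 574.7 = 642.7
S = Yd − C = 821 − 642.7 = 178.3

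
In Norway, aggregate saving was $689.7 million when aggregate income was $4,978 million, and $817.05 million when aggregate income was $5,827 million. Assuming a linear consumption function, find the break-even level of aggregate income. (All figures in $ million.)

MPS = ΔS/ΔY = (817.05 − 689.7)/(5827 − 4978) = 127.35/849 = 0.15
MPC = 1 − MPS = 0.85
From S(4978) = 689.7: −a + 0.15(4978) = 689.7, so a = 746.7 − 689.7 = 57
Break-even (S = 0): Y = a/MPS = 57/0.15 = 380

Y = 380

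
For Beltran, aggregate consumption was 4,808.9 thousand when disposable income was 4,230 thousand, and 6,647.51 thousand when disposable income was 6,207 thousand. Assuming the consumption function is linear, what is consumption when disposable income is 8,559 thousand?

MPC = (6647.51 − 4808.9)/(6207 − 4230) = 1838.61/1977 = 0.93
a = 4808.9 − 0.93(4230) = 4808.9 − 3933.9 = 875
C = 875 + 0.93(8559) = 875 + 7959.87 = 8834.87

C = 8834.87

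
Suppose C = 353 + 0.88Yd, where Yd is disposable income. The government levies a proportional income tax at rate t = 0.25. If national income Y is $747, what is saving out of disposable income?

S = -285.77

Yd = (1 − 0.25)(747) = 0.75(747) = 560.25
C = 353 + 0.88(560.25) = 353 + 493.02 = 846.02
S = Yd − C = 560.25 − 846.02 = -285.77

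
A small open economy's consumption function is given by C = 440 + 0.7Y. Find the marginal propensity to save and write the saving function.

MPS = 0.3; S = -440 + 0.3Y

MPS = 1 − MPC = 1 − 0.7 = 0.3
S = Y − C = -440 + 0.3Y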